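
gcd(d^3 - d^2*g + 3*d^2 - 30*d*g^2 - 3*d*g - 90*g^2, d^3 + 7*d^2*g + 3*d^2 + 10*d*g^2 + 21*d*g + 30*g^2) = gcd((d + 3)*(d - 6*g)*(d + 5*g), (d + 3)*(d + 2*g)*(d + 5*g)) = d^2 + 5*d*g + 3*d + 15*g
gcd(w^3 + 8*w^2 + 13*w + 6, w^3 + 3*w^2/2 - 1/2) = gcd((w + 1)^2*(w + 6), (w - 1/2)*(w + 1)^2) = w^2 + 2*w + 1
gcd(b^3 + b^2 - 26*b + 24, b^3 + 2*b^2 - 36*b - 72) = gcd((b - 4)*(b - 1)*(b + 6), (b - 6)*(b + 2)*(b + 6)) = b + 6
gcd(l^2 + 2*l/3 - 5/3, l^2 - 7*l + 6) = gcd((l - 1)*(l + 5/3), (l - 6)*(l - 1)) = l - 1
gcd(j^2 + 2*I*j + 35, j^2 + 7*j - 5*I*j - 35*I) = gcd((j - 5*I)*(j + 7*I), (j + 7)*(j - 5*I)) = j - 5*I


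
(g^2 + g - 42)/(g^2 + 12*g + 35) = (g - 6)/(g + 5)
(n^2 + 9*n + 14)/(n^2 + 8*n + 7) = (n + 2)/(n + 1)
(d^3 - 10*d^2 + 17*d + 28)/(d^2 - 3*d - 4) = d - 7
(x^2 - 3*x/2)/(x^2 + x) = (x - 3/2)/(x + 1)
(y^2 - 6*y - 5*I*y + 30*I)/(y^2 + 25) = (y - 6)/(y + 5*I)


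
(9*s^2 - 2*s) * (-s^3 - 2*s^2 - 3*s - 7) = -9*s^5 - 16*s^4 - 23*s^3 - 57*s^2 + 14*s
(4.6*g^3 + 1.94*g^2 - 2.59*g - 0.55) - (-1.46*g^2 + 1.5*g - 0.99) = 4.6*g^3 + 3.4*g^2 - 4.09*g + 0.44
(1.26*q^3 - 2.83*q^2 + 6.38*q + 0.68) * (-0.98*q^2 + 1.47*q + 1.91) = -1.2348*q^5 + 4.6256*q^4 - 8.0059*q^3 + 3.3069*q^2 + 13.1854*q + 1.2988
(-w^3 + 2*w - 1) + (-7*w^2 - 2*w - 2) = -w^3 - 7*w^2 - 3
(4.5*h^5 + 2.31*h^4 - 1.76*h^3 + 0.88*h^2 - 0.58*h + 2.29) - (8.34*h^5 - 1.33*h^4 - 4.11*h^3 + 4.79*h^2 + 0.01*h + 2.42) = -3.84*h^5 + 3.64*h^4 + 2.35*h^3 - 3.91*h^2 - 0.59*h - 0.13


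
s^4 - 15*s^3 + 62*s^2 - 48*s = s*(s - 8)*(s - 6)*(s - 1)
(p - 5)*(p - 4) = p^2 - 9*p + 20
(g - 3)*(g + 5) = g^2 + 2*g - 15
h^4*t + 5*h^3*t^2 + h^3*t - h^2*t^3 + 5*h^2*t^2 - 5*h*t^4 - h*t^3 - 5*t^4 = (h - t)*(h + t)*(h + 5*t)*(h*t + t)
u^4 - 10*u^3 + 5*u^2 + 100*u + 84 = (u - 7)*(u - 6)*(u + 1)*(u + 2)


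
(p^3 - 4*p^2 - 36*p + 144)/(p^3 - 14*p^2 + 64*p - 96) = (p + 6)/(p - 4)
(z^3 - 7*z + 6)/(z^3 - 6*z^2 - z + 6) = (z^2 + z - 6)/(z^2 - 5*z - 6)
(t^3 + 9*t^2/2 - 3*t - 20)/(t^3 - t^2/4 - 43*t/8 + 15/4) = 4*(t + 4)/(4*t - 3)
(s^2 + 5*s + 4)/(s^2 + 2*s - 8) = (s + 1)/(s - 2)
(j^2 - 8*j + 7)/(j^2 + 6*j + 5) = (j^2 - 8*j + 7)/(j^2 + 6*j + 5)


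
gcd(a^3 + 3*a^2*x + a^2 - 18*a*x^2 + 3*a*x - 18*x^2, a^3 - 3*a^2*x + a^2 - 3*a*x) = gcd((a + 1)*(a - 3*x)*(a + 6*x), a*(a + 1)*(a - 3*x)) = -a^2 + 3*a*x - a + 3*x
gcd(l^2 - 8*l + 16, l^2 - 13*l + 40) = 1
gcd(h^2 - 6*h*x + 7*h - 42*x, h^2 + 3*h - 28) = h + 7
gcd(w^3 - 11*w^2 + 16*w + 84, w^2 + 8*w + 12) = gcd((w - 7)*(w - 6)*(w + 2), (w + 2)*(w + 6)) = w + 2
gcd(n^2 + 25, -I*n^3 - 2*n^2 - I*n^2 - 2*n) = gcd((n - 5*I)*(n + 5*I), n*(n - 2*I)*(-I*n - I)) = 1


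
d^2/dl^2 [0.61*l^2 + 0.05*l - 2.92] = 1.22000000000000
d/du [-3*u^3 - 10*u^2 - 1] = u*(-9*u - 20)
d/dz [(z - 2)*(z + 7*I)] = 2*z - 2 + 7*I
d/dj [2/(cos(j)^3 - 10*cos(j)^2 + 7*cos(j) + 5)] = 2*(3*cos(j)^2 - 20*cos(j) + 7)*sin(j)/(cos(j)^3 - 10*cos(j)^2 + 7*cos(j) + 5)^2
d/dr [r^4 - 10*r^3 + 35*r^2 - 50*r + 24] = 4*r^3 - 30*r^2 + 70*r - 50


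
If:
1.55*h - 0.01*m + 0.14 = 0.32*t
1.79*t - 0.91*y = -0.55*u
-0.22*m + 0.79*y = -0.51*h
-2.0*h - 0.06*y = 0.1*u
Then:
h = 0.318426235567954 - 0.585870312292436*y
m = 2.23275518514026*y + 0.738169909725712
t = 1.95680926885335 - 2.90758292470212*y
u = 11.1174062458487*y - 6.36852471135908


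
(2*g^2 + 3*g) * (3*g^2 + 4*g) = 6*g^4 + 17*g^3 + 12*g^2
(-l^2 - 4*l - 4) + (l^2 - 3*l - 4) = -7*l - 8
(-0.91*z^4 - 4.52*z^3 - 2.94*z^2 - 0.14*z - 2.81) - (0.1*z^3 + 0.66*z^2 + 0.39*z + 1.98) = -0.91*z^4 - 4.62*z^3 - 3.6*z^2 - 0.53*z - 4.79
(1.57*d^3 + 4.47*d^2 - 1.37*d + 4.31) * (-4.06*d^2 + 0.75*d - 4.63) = -6.3742*d^5 - 16.9707*d^4 + 1.6456*d^3 - 39.2222*d^2 + 9.5756*d - 19.9553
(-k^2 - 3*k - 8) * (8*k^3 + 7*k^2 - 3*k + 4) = -8*k^5 - 31*k^4 - 82*k^3 - 51*k^2 + 12*k - 32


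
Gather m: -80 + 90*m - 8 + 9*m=99*m - 88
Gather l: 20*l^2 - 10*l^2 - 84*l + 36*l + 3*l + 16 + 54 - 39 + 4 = 10*l^2 - 45*l + 35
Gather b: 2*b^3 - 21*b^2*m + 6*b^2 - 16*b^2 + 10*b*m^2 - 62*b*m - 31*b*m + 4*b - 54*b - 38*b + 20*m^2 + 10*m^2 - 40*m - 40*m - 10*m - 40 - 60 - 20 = 2*b^3 + b^2*(-21*m - 10) + b*(10*m^2 - 93*m - 88) + 30*m^2 - 90*m - 120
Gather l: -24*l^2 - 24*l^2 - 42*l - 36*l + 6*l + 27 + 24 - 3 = -48*l^2 - 72*l + 48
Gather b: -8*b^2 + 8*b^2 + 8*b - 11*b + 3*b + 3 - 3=0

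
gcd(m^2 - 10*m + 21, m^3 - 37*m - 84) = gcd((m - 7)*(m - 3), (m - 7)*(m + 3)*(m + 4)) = m - 7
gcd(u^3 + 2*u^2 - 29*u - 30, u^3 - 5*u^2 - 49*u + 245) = u - 5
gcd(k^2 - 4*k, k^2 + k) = k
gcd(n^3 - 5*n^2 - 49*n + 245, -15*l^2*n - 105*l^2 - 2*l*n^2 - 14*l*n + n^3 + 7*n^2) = n + 7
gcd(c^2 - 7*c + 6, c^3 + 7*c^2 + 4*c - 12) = c - 1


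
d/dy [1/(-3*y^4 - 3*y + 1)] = 3*(4*y^3 + 1)/(3*y^4 + 3*y - 1)^2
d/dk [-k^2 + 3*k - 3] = 3 - 2*k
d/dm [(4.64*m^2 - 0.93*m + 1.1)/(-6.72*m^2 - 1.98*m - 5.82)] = (-15.4368*m^2 - 39.2256*m + 7.5906)/(45.1584*m^4 + 26.6112*m^3 + 82.1412*m^2 + 23.0472*m + 33.8724)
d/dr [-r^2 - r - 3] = -2*r - 1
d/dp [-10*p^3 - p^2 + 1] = 2*p*(-15*p - 1)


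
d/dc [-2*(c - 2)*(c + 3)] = -4*c - 2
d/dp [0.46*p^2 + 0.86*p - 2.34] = 0.92*p + 0.86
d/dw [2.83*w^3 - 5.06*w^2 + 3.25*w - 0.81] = 8.49*w^2 - 10.12*w + 3.25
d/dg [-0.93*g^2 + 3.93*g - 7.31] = 3.93 - 1.86*g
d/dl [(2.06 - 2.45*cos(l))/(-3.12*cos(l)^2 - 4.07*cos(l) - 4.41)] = (7.644*cos(l)^2 - 12.8544*cos(l) - 19.1887)*sin(l)/(9.7344*cos(l)^4 + 25.3968*cos(l)^3 + 44.0833*cos(l)^2 + 35.8974*cos(l) + 19.4481)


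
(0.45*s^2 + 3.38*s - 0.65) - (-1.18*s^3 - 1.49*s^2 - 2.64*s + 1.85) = 1.18*s^3 + 1.94*s^2 + 6.02*s - 2.5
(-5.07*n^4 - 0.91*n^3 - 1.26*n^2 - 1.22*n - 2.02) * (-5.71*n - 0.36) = 28.9497*n^5 + 7.0213*n^4 + 7.5222*n^3 + 7.4198*n^2 + 11.9734*n + 0.7272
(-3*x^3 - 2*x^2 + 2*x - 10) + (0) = -3*x^3 - 2*x^2 + 2*x - 10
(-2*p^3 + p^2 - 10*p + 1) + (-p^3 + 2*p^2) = -3*p^3 + 3*p^2 - 10*p + 1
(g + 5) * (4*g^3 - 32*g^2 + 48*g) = 4*g^4 - 12*g^3 - 112*g^2 + 240*g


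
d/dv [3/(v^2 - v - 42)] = 3*(1 - 2*v)/(-v^2 + v + 42)^2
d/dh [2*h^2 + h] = 4*h + 1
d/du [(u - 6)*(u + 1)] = 2*u - 5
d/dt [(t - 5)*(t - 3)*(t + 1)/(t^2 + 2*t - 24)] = (t^4 + 4*t^3 - 93*t^2 + 306*t - 198)/(t^4 + 4*t^3 - 44*t^2 - 96*t + 576)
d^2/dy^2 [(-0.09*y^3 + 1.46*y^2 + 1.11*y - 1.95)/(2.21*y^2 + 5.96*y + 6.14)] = (4.44089209850063e-16*y^5 - 31.569766*y^3 - 195.77289*y^2 - 264.837708*y - 56.770316)/(10.793861*y^6 + 87.327708*y^5 + 325.47333*y^4 + 696.95048*y^3 + 904.25622*y^2 + 674.068848*y + 231.475544)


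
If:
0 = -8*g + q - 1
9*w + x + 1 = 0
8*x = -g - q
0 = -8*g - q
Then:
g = -1/16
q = 1/2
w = -121/1152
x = -7/128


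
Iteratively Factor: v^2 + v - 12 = (v + 4)*(v - 3)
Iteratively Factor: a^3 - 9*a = (a)*(a^2 - 9) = a*(a + 3)*(a - 3)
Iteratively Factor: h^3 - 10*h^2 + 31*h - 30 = (h - 3)*(h^2 - 7*h + 10) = (h - 3)*(h - 2)*(h - 5)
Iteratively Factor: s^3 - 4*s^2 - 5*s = (s + 1)*(s^2 - 5*s) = (s - 5)*(s + 1)*(s)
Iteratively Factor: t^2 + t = (t)*(t + 1)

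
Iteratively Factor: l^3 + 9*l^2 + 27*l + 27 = (l + 3)*(l^2 + 6*l + 9) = (l + 3)^2*(l + 3)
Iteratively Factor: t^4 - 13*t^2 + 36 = (t - 2)*(t^3 + 2*t^2 - 9*t - 18) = (t - 2)*(t + 3)*(t^2 - t - 6) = (t - 2)*(t + 2)*(t + 3)*(t - 3)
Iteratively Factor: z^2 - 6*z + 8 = (z - 2)*(z - 4)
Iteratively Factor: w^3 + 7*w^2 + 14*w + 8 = (w + 2)*(w^2 + 5*w + 4) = (w + 2)*(w + 4)*(w + 1)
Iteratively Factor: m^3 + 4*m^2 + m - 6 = (m - 1)*(m^2 + 5*m + 6) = (m - 1)*(m + 3)*(m + 2)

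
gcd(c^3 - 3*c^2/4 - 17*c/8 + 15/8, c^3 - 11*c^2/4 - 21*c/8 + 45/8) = c^2 + c/4 - 15/8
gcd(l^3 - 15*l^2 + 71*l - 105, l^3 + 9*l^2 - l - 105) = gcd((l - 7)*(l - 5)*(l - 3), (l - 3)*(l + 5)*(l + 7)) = l - 3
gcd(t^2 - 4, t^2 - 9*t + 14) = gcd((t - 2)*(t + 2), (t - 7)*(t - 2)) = t - 2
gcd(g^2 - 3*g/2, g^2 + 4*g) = g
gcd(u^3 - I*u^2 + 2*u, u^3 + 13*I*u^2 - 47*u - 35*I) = u + I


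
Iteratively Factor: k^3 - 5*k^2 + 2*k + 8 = (k - 2)*(k^2 - 3*k - 4) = (k - 2)*(k + 1)*(k - 4)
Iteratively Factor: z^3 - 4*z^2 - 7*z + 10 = (z - 1)*(z^2 - 3*z - 10) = (z - 5)*(z - 1)*(z + 2)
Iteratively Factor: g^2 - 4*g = (g - 4)*(g)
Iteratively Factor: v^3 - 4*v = (v)*(v^2 - 4) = v*(v + 2)*(v - 2)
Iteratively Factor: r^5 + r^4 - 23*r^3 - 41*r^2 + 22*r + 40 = (r + 1)*(r^4 - 23*r^2 - 18*r + 40) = (r - 5)*(r + 1)*(r^3 + 5*r^2 + 2*r - 8) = (r - 5)*(r - 1)*(r + 1)*(r^2 + 6*r + 8) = (r - 5)*(r - 1)*(r + 1)*(r + 4)*(r + 2)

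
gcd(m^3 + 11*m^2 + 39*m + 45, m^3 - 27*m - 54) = m^2 + 6*m + 9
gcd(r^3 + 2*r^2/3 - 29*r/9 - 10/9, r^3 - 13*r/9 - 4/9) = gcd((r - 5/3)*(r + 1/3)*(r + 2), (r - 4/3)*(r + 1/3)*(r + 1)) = r + 1/3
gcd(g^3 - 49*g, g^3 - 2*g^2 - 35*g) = g^2 - 7*g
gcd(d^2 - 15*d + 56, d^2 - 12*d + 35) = d - 7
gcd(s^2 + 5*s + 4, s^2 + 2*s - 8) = s + 4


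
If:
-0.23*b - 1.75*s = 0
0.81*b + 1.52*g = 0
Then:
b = -7.60869565217391*s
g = 4.05463386727689*s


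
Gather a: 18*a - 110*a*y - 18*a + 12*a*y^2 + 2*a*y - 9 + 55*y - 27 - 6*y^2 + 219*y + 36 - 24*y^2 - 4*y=a*(12*y^2 - 108*y) - 30*y^2 + 270*y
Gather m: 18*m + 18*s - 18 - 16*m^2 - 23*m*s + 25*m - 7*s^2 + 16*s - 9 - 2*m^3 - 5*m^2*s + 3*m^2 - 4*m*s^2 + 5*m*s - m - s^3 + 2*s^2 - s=-2*m^3 + m^2*(-5*s - 13) + m*(-4*s^2 - 18*s + 42) - s^3 - 5*s^2 + 33*s - 27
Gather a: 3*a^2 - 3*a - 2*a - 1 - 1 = 3*a^2 - 5*a - 2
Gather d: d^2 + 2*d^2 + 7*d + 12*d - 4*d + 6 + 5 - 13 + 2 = 3*d^2 + 15*d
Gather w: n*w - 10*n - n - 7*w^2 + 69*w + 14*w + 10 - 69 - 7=-11*n - 7*w^2 + w*(n + 83) - 66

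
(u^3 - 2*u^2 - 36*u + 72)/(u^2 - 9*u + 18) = (u^2 + 4*u - 12)/(u - 3)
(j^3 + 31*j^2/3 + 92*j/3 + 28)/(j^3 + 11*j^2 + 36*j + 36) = (j + 7/3)/(j + 3)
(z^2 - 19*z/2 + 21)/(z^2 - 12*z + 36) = (z - 7/2)/(z - 6)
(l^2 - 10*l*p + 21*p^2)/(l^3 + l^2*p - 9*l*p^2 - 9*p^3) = (l - 7*p)/(l^2 + 4*l*p + 3*p^2)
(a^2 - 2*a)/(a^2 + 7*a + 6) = a*(a - 2)/(a^2 + 7*a + 6)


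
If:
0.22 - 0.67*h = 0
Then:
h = 0.33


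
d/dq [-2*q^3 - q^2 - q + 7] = -6*q^2 - 2*q - 1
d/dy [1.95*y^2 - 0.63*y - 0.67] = 3.9*y - 0.63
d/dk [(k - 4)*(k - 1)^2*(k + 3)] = 4*k^3 - 9*k^2 - 18*k + 23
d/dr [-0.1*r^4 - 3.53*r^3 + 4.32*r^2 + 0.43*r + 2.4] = -0.4*r^3 - 10.59*r^2 + 8.64*r + 0.43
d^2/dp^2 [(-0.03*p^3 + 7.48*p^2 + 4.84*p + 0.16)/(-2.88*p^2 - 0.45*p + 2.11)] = (-4.44089209850063e-16*p^5 + 1.13686837721616e-13*p^4 - 60.524874*p^3 - 280.860318*p^2 - 176.913054*p - 77.803952)/(23.887872*p^6 + 11.19744*p^5 - 50.753952*p^4 - 16.316235*p^3 + 37.184319*p^2 + 6.010335*p - 9.393931)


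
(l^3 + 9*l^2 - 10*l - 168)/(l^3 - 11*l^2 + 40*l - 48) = (l^2 + 13*l + 42)/(l^2 - 7*l + 12)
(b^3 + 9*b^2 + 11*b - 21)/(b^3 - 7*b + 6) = (b + 7)/(b - 2)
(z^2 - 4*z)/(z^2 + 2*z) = (z - 4)/(z + 2)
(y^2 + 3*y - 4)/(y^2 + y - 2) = (y + 4)/(y + 2)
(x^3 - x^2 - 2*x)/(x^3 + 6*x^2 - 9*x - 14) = x/(x + 7)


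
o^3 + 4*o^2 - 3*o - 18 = (o - 2)*(o + 3)^2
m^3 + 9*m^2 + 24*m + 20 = (m + 2)^2*(m + 5)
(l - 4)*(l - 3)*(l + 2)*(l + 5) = l^4 - 27*l^2 + 14*l + 120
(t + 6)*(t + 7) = t^2 + 13*t + 42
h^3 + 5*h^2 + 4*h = h*(h + 1)*(h + 4)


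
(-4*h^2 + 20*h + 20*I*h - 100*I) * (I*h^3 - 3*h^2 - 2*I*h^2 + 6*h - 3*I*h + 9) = -4*I*h^5 - 8*h^4 + 28*I*h^4 + 56*h^3 - 88*I*h^3 - 56*h^2 + 360*I*h^2 - 120*h - 420*I*h - 900*I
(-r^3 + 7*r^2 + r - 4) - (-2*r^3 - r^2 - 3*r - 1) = r^3 + 8*r^2 + 4*r - 3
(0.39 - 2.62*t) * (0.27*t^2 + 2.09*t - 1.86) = -0.7074*t^3 - 5.3705*t^2 + 5.6883*t - 0.7254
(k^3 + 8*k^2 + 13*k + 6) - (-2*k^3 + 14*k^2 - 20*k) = 3*k^3 - 6*k^2 + 33*k + 6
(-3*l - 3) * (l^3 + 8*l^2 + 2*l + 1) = -3*l^4 - 27*l^3 - 30*l^2 - 9*l - 3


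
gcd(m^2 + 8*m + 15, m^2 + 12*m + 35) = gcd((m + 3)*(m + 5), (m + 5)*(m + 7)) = m + 5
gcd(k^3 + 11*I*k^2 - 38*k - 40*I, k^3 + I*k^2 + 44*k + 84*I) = k + 2*I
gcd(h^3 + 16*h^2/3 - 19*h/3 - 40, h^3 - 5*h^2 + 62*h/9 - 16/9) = h - 8/3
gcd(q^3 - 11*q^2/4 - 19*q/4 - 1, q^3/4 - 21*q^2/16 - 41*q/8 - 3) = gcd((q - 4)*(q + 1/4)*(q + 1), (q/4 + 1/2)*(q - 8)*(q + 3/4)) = 1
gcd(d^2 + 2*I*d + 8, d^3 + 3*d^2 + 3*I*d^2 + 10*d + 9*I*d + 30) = d - 2*I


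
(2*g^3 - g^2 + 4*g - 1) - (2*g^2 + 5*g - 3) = 2*g^3 - 3*g^2 - g + 2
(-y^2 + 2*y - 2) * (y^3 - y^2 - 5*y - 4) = -y^5 + 3*y^4 + y^3 - 4*y^2 + 2*y + 8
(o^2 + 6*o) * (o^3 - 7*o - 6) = o^5 + 6*o^4 - 7*o^3 - 48*o^2 - 36*o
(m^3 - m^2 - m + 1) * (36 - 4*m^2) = -4*m^5 + 4*m^4 + 40*m^3 - 40*m^2 - 36*m + 36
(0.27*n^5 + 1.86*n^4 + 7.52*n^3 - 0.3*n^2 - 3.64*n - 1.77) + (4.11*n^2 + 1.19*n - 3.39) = 0.27*n^5 + 1.86*n^4 + 7.52*n^3 + 3.81*n^2 - 2.45*n - 5.16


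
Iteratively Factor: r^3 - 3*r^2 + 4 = (r - 2)*(r^2 - r - 2) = (r - 2)*(r + 1)*(r - 2)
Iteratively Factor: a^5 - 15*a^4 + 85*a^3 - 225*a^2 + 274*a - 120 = (a - 2)*(a^4 - 13*a^3 + 59*a^2 - 107*a + 60) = (a - 2)*(a - 1)*(a^3 - 12*a^2 + 47*a - 60) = (a - 5)*(a - 2)*(a - 1)*(a^2 - 7*a + 12) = (a - 5)*(a - 4)*(a - 2)*(a - 1)*(a - 3)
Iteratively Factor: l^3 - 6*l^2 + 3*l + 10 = (l + 1)*(l^2 - 7*l + 10) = (l - 5)*(l + 1)*(l - 2)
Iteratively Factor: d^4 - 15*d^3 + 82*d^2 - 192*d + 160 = (d - 2)*(d^3 - 13*d^2 + 56*d - 80) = (d - 4)*(d - 2)*(d^2 - 9*d + 20) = (d - 5)*(d - 4)*(d - 2)*(d - 4)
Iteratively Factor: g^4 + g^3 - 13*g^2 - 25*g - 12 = (g + 3)*(g^3 - 2*g^2 - 7*g - 4) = (g + 1)*(g + 3)*(g^2 - 3*g - 4) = (g - 4)*(g + 1)*(g + 3)*(g + 1)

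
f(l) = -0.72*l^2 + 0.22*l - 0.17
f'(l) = 0.22 - 1.44*l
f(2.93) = -5.71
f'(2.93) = -4.00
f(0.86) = -0.51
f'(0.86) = -1.02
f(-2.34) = -4.63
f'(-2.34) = 3.59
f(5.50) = -20.74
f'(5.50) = -7.70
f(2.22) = -3.23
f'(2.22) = -2.98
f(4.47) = -13.57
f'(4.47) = -6.22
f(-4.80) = -17.81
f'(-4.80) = 7.13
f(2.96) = -5.83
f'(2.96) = -4.04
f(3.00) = -5.99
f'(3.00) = -4.10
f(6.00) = -24.77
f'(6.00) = -8.42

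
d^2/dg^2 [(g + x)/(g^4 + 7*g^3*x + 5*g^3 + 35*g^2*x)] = 2*((g + x)*(4*g^2 + 21*g*x + 15*g + 70*x)^2 - (g^2 + 7*g*x + 5*g + 35*x)*(4*g^3 + 21*g^2*x + 15*g^2 + 70*g*x + (g + x)*(6*g^2 + 21*g*x + 15*g + 35*x)))/(g^4*(g^2 + 7*g*x + 5*g + 35*x)^3)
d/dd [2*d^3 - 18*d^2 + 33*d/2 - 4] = 6*d^2 - 36*d + 33/2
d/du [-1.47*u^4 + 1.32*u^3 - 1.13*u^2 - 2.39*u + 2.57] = -5.88*u^3 + 3.96*u^2 - 2.26*u - 2.39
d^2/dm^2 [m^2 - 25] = 2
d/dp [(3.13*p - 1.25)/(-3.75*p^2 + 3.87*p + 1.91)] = (11.7375*p^2 - 9.375*p + 10.8158)/(14.0625*p^4 - 29.025*p^3 + 0.651900000000001*p^2 + 14.7834*p + 3.6481)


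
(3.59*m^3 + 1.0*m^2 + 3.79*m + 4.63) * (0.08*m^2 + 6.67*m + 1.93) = 0.2872*m^5 + 24.0253*m^4 + 13.9019*m^3 + 27.5797*m^2 + 38.1968*m + 8.9359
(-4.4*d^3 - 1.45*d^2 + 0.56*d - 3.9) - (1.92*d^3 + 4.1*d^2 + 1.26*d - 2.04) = -6.32*d^3 - 5.55*d^2 - 0.7*d - 1.86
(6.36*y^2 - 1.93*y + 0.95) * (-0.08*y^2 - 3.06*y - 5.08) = -0.5088*y^4 - 19.3072*y^3 - 26.479*y^2 + 6.8974*y - 4.826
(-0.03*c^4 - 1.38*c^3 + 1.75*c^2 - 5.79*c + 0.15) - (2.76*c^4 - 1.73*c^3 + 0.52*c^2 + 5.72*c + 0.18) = -2.79*c^4 + 0.35*c^3 + 1.23*c^2 - 11.51*c - 0.03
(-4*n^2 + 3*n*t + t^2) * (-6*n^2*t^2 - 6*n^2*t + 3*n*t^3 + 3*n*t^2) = 24*n^4*t^2 + 24*n^4*t - 30*n^3*t^3 - 30*n^3*t^2 + 3*n^2*t^4 + 3*n^2*t^3 + 3*n*t^5 + 3*n*t^4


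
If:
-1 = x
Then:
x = -1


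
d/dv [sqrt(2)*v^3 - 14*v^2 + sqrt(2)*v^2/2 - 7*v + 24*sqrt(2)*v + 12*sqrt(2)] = 3*sqrt(2)*v^2 - 28*v + sqrt(2)*v - 7 + 24*sqrt(2)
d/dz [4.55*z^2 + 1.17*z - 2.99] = 9.1*z + 1.17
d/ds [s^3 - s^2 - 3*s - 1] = 3*s^2 - 2*s - 3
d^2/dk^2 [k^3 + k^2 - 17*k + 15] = 6*k + 2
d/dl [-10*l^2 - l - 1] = -20*l - 1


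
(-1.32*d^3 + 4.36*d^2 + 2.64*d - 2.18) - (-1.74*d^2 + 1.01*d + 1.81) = -1.32*d^3 + 6.1*d^2 + 1.63*d - 3.99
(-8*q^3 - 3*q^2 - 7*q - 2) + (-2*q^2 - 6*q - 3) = -8*q^3 - 5*q^2 - 13*q - 5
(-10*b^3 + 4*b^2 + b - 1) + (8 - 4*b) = -10*b^3 + 4*b^2 - 3*b + 7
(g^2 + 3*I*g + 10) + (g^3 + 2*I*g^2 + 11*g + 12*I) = g^3 + g^2 + 2*I*g^2 + 11*g + 3*I*g + 10 + 12*I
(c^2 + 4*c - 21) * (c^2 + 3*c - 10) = c^4 + 7*c^3 - 19*c^2 - 103*c + 210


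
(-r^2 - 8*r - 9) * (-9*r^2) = 9*r^4 + 72*r^3 + 81*r^2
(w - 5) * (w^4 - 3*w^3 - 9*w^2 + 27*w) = w^5 - 8*w^4 + 6*w^3 + 72*w^2 - 135*w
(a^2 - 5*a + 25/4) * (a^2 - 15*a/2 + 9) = a^4 - 25*a^3/2 + 211*a^2/4 - 735*a/8 + 225/4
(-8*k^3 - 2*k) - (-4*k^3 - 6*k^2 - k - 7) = -4*k^3 + 6*k^2 - k + 7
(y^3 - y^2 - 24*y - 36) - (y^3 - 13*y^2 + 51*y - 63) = 12*y^2 - 75*y + 27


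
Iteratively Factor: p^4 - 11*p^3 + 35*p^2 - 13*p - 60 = (p + 1)*(p^3 - 12*p^2 + 47*p - 60) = (p - 5)*(p + 1)*(p^2 - 7*p + 12) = (p - 5)*(p - 4)*(p + 1)*(p - 3)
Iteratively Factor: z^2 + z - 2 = (z - 1)*(z + 2)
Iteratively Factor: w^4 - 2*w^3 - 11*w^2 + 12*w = (w + 3)*(w^3 - 5*w^2 + 4*w) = w*(w + 3)*(w^2 - 5*w + 4) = w*(w - 1)*(w + 3)*(w - 4)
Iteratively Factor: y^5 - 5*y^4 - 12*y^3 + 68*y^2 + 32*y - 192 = (y - 4)*(y^4 - y^3 - 16*y^2 + 4*y + 48) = (y - 4)*(y + 2)*(y^3 - 3*y^2 - 10*y + 24) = (y - 4)^2*(y + 2)*(y^2 + y - 6) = (y - 4)^2*(y + 2)*(y + 3)*(y - 2)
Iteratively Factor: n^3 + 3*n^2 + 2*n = (n + 2)*(n^2 + n) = (n + 1)*(n + 2)*(n)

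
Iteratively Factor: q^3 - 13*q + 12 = (q + 4)*(q^2 - 4*q + 3) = (q - 1)*(q + 4)*(q - 3)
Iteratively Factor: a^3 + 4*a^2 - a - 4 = (a + 4)*(a^2 - 1) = (a + 1)*(a + 4)*(a - 1)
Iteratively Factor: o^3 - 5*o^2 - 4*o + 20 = (o + 2)*(o^2 - 7*o + 10) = (o - 5)*(o + 2)*(o - 2)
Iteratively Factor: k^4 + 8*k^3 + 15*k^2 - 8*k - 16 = (k + 4)*(k^3 + 4*k^2 - k - 4) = (k + 1)*(k + 4)*(k^2 + 3*k - 4) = (k - 1)*(k + 1)*(k + 4)*(k + 4)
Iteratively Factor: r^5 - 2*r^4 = (r)*(r^4 - 2*r^3) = r^2*(r^3 - 2*r^2) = r^3*(r^2 - 2*r) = r^4*(r - 2)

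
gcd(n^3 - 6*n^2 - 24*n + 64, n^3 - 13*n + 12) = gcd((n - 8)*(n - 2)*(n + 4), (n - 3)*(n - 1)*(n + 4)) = n + 4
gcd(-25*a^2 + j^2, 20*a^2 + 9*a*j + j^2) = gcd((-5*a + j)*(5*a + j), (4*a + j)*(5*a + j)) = 5*a + j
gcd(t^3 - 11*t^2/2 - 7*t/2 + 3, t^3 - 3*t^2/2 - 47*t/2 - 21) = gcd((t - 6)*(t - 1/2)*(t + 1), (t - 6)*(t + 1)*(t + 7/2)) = t^2 - 5*t - 6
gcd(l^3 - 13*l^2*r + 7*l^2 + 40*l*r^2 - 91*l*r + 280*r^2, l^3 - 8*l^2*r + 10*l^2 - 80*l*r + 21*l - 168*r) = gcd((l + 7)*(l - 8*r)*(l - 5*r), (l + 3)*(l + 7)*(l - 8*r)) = -l^2 + 8*l*r - 7*l + 56*r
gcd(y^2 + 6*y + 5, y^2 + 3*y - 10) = y + 5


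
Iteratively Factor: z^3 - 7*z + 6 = (z - 1)*(z^2 + z - 6) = (z - 1)*(z + 3)*(z - 2)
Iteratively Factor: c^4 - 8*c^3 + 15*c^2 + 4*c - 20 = (c + 1)*(c^3 - 9*c^2 + 24*c - 20) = (c - 2)*(c + 1)*(c^2 - 7*c + 10) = (c - 2)^2*(c + 1)*(c - 5)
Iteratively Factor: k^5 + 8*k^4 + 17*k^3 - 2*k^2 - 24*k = (k + 3)*(k^4 + 5*k^3 + 2*k^2 - 8*k) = (k + 2)*(k + 3)*(k^3 + 3*k^2 - 4*k) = (k + 2)*(k + 3)*(k + 4)*(k^2 - k) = k*(k + 2)*(k + 3)*(k + 4)*(k - 1)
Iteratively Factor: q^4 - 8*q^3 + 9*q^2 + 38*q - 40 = (q - 4)*(q^3 - 4*q^2 - 7*q + 10) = (q - 5)*(q - 4)*(q^2 + q - 2) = (q - 5)*(q - 4)*(q - 1)*(q + 2)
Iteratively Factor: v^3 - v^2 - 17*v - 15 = (v - 5)*(v^2 + 4*v + 3) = (v - 5)*(v + 3)*(v + 1)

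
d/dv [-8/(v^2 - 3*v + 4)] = 8*(2*v - 3)/(v^2 - 3*v + 4)^2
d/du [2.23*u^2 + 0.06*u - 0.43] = 4.46*u + 0.06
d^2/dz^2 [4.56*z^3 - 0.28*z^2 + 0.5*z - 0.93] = 27.36*z - 0.56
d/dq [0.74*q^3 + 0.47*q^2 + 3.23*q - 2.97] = 2.22*q^2 + 0.94*q + 3.23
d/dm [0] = 0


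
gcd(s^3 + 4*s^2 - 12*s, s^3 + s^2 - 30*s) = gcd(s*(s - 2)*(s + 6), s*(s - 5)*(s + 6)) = s^2 + 6*s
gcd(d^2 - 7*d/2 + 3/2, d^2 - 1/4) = d - 1/2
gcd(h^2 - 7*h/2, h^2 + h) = h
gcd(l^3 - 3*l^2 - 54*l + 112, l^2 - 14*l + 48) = l - 8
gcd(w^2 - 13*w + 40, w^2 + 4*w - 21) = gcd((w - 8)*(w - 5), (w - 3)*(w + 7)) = 1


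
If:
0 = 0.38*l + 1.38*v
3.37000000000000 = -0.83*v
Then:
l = 14.75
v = -4.06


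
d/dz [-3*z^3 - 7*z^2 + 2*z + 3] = -9*z^2 - 14*z + 2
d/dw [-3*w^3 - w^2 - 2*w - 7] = -9*w^2 - 2*w - 2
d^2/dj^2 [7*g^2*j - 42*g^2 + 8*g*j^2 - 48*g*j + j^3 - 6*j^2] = 16*g + 6*j - 12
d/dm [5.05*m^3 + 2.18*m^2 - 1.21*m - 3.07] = 15.15*m^2 + 4.36*m - 1.21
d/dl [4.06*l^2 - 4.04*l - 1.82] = 8.12*l - 4.04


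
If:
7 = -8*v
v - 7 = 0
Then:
No Solution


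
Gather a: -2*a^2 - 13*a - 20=-2*a^2 - 13*a - 20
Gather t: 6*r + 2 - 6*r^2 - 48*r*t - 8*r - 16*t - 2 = -6*r^2 - 2*r + t*(-48*r - 16)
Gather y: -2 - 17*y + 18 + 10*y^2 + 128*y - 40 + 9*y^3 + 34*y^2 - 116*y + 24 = 9*y^3 + 44*y^2 - 5*y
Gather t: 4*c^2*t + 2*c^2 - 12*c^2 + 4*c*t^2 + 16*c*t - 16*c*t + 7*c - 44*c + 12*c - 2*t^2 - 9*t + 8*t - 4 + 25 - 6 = -10*c^2 - 25*c + t^2*(4*c - 2) + t*(4*c^2 - 1) + 15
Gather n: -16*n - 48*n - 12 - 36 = -64*n - 48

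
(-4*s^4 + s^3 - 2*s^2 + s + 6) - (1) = -4*s^4 + s^3 - 2*s^2 + s + 5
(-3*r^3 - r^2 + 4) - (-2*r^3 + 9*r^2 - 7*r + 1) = -r^3 - 10*r^2 + 7*r + 3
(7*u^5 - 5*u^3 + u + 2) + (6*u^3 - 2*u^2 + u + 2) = 7*u^5 + u^3 - 2*u^2 + 2*u + 4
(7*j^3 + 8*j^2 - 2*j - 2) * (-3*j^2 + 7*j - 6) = -21*j^5 + 25*j^4 + 20*j^3 - 56*j^2 - 2*j + 12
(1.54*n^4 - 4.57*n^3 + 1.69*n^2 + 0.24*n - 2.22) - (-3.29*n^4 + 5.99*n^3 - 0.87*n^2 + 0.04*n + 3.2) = 4.83*n^4 - 10.56*n^3 + 2.56*n^2 + 0.2*n - 5.42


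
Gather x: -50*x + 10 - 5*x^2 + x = -5*x^2 - 49*x + 10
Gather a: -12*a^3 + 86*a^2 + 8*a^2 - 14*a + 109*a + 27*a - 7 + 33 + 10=-12*a^3 + 94*a^2 + 122*a + 36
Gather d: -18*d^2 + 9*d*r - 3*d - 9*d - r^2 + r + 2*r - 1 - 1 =-18*d^2 + d*(9*r - 12) - r^2 + 3*r - 2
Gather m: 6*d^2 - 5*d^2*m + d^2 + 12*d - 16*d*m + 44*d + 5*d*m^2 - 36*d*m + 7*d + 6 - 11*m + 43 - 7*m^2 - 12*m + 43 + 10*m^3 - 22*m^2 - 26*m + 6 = 7*d^2 + 63*d + 10*m^3 + m^2*(5*d - 29) + m*(-5*d^2 - 52*d - 49) + 98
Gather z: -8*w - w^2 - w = -w^2 - 9*w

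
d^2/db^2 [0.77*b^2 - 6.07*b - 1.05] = 1.54000000000000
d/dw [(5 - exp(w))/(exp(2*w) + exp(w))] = (exp(2*w) - 10*exp(w) - 5)*exp(-w)/(exp(2*w) + 2*exp(w) + 1)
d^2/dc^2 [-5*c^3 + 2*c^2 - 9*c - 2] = 4 - 30*c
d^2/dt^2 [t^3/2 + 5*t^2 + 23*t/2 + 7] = 3*t + 10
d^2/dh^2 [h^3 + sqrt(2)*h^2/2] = 6*h + sqrt(2)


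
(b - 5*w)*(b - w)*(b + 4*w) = b^3 - 2*b^2*w - 19*b*w^2 + 20*w^3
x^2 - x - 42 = (x - 7)*(x + 6)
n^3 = n^3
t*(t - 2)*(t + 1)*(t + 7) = t^4 + 6*t^3 - 9*t^2 - 14*t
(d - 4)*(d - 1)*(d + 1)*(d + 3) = d^4 - d^3 - 13*d^2 + d + 12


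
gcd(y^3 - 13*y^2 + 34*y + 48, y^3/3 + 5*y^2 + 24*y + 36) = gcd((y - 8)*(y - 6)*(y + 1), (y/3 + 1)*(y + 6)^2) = 1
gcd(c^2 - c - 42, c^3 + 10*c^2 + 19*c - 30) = c + 6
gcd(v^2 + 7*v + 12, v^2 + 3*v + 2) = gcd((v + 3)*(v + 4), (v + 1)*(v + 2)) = 1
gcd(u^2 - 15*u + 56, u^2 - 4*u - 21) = u - 7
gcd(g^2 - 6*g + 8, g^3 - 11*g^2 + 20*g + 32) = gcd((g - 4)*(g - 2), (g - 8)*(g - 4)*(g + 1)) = g - 4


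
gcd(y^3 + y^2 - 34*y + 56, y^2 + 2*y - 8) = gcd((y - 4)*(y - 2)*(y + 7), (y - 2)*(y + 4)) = y - 2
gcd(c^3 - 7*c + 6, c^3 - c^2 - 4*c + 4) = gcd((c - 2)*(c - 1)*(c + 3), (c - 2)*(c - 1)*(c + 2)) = c^2 - 3*c + 2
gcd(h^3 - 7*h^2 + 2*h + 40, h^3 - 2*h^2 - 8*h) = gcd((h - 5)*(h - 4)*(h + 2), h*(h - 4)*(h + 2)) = h^2 - 2*h - 8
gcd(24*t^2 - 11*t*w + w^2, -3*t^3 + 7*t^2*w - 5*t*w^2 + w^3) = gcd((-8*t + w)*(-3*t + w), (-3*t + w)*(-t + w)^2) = 3*t - w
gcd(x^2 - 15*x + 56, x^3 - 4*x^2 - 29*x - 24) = x - 8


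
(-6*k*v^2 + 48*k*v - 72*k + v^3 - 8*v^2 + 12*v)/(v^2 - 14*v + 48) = (-6*k*v + 12*k + v^2 - 2*v)/(v - 8)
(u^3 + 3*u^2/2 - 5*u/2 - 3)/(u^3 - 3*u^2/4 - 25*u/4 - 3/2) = 2*(2*u^2 - u - 3)/(4*u^2 - 11*u - 3)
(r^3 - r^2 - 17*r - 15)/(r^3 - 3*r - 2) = (r^2 - 2*r - 15)/(r^2 - r - 2)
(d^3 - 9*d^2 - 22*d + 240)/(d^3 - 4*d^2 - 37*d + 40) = (d - 6)/(d - 1)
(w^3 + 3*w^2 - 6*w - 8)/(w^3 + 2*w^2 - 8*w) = (w + 1)/w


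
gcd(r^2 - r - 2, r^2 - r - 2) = r^2 - r - 2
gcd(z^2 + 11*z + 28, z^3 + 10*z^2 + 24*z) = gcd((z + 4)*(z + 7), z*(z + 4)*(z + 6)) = z + 4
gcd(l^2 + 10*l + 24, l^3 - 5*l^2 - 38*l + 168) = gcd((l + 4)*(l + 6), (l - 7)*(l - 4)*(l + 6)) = l + 6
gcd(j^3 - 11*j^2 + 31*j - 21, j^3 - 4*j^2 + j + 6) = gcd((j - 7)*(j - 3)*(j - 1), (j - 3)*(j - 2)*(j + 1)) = j - 3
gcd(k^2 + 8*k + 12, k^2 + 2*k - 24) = k + 6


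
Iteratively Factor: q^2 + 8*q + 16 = (q + 4)*(q + 4)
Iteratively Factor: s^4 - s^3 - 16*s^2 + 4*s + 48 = (s - 2)*(s^3 + s^2 - 14*s - 24) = (s - 2)*(s + 2)*(s^2 - s - 12) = (s - 2)*(s + 2)*(s + 3)*(s - 4)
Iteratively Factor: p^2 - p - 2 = (p + 1)*(p - 2)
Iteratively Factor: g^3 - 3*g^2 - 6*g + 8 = (g - 1)*(g^2 - 2*g - 8) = (g - 4)*(g - 1)*(g + 2)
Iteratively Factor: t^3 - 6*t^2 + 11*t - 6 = (t - 2)*(t^2 - 4*t + 3) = (t - 3)*(t - 2)*(t - 1)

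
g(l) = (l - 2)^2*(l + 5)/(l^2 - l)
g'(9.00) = 1.15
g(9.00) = 9.53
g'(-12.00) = 1.10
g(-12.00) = -8.79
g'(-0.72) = 37.55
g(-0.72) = 25.57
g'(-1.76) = 6.67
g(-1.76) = 9.43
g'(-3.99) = 2.02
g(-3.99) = 1.82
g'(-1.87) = 5.99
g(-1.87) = 8.73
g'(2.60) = 1.61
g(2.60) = 0.66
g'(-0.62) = 50.74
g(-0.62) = 29.93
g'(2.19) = 0.93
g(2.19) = 0.10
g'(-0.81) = 29.65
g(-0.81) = 22.57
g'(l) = (1 - 2*l)*(l - 2)^2*(l + 5)/(l^2 - l)^2 + (l - 2)^2/(l^2 - l) + (l + 5)*(2*l - 4)/(l^2 - l)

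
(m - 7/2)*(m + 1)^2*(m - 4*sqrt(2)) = m^4 - 4*sqrt(2)*m^3 - 3*m^3/2 - 6*m^2 + 6*sqrt(2)*m^2 - 7*m/2 + 24*sqrt(2)*m + 14*sqrt(2)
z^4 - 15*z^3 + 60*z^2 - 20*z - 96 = (z - 8)*(z - 6)*(z - 2)*(z + 1)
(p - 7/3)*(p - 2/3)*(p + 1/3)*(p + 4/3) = p^4 - 4*p^3/3 - 3*p^2 + 34*p/27 + 56/81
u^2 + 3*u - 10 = (u - 2)*(u + 5)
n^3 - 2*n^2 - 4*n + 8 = (n - 2)^2*(n + 2)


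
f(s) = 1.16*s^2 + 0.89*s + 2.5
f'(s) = 2.32*s + 0.89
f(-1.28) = 3.26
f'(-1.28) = -2.08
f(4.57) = 30.79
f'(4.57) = 11.49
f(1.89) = 8.33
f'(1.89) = 5.27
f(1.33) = 5.74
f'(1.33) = 3.98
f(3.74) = 22.05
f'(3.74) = 9.57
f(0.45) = 3.14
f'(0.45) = 1.93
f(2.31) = 10.75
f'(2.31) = 6.25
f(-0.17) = 2.38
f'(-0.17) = 0.50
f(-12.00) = 158.86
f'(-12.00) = -26.95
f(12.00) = 180.22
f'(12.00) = 28.73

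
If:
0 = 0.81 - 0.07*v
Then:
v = 11.57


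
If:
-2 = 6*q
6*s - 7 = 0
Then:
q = -1/3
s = 7/6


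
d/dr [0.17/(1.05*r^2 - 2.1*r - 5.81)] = 0.357*(1 - r)/(-1.05*r^2 + 2.1*r + 5.81)^2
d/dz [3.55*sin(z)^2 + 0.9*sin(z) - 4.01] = (7.1*sin(z) + 0.9)*cos(z)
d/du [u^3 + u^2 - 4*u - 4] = 3*u^2 + 2*u - 4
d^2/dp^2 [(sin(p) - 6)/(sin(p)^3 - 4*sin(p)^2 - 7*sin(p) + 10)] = 2*(-2*sin(p)^6 + 31*sin(p)^5 - 120*sin(p)^4 + 61*sin(p)^3 + 138*sin(p)^2 + 508*sin(p) + 464)/((sin(p) - 5)^3*(sin(p) - 1)^2*(sin(p) + 2)^3)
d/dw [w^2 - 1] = 2*w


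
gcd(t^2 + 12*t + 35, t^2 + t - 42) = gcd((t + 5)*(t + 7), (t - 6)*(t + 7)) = t + 7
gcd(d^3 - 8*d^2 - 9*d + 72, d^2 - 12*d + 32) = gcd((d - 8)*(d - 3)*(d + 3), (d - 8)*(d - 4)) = d - 8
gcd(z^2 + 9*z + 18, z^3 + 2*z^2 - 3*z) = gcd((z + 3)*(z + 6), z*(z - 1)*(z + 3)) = z + 3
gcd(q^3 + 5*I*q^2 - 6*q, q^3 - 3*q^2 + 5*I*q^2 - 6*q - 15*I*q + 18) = q^2 + 5*I*q - 6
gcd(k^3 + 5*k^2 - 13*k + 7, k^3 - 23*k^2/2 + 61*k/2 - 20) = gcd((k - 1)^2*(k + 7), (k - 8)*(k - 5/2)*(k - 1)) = k - 1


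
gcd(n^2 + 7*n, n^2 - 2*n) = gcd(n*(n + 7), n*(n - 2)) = n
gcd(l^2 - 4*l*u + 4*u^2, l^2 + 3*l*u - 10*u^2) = -l + 2*u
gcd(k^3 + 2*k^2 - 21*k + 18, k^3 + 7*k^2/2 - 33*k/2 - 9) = k^2 + 3*k - 18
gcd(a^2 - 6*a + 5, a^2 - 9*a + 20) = a - 5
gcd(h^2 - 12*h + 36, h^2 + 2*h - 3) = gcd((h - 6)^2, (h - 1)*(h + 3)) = 1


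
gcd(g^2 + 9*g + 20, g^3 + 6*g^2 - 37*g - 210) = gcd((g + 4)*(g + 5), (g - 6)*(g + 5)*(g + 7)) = g + 5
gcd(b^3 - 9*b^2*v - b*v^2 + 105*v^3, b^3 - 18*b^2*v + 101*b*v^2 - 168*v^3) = -b + 7*v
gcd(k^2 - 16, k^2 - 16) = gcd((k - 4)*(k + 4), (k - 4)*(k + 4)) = k^2 - 16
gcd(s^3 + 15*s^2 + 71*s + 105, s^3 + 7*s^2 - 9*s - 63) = s^2 + 10*s + 21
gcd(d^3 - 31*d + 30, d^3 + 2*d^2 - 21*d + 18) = d^2 + 5*d - 6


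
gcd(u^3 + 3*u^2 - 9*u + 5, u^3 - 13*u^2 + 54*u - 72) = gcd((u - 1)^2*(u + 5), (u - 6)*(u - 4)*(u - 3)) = 1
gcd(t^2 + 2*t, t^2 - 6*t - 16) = t + 2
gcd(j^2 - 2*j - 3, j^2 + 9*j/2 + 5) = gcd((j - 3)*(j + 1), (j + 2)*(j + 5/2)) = 1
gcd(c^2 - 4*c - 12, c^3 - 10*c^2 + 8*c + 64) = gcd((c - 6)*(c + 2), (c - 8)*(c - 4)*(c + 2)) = c + 2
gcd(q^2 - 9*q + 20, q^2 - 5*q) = q - 5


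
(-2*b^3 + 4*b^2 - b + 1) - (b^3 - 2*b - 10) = -3*b^3 + 4*b^2 + b + 11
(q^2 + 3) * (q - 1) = q^3 - q^2 + 3*q - 3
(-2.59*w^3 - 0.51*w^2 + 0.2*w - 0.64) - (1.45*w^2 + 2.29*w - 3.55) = -2.59*w^3 - 1.96*w^2 - 2.09*w + 2.91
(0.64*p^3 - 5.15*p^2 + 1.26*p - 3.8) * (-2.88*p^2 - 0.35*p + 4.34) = -1.8432*p^5 + 14.608*p^4 + 0.9513*p^3 - 11.848*p^2 + 6.7984*p - 16.492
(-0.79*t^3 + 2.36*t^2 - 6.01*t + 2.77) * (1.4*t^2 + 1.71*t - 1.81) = -1.106*t^5 + 1.9531*t^4 - 2.9485*t^3 - 10.6707*t^2 + 15.6148*t - 5.0137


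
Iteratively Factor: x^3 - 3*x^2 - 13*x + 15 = (x + 3)*(x^2 - 6*x + 5) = (x - 1)*(x + 3)*(x - 5)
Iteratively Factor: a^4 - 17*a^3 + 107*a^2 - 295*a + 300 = (a - 5)*(a^3 - 12*a^2 + 47*a - 60) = (a - 5)*(a - 4)*(a^2 - 8*a + 15) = (a - 5)*(a - 4)*(a - 3)*(a - 5)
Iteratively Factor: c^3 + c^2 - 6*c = (c)*(c^2 + c - 6) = c*(c + 3)*(c - 2)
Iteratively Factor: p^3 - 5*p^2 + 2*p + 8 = (p + 1)*(p^2 - 6*p + 8) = (p - 4)*(p + 1)*(p - 2)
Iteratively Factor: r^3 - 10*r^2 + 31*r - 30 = (r - 3)*(r^2 - 7*r + 10) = (r - 5)*(r - 3)*(r - 2)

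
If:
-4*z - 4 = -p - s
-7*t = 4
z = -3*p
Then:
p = -z/3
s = 13*z/3 + 4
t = -4/7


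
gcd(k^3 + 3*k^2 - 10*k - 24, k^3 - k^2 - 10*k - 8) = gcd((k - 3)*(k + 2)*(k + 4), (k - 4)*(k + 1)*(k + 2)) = k + 2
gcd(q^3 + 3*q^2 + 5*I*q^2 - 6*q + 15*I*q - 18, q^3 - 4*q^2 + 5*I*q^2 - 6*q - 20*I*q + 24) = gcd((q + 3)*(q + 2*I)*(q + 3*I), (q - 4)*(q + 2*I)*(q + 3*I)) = q^2 + 5*I*q - 6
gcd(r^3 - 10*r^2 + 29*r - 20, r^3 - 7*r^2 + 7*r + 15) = r - 5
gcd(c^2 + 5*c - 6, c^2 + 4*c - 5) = c - 1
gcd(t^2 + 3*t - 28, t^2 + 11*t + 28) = t + 7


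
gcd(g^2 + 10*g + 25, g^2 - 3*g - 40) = g + 5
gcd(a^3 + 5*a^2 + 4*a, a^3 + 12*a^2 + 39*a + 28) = a^2 + 5*a + 4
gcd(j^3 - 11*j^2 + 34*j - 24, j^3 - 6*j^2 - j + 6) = j^2 - 7*j + 6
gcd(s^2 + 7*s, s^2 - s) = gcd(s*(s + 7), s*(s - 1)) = s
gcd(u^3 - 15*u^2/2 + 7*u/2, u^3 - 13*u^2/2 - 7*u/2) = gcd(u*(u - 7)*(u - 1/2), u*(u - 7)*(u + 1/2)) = u^2 - 7*u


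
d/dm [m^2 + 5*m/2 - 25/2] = 2*m + 5/2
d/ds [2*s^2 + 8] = 4*s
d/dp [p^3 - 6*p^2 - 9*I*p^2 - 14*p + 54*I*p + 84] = 3*p^2 - 12*p - 18*I*p - 14 + 54*I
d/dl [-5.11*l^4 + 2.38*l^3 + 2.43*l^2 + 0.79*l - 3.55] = -20.44*l^3 + 7.14*l^2 + 4.86*l + 0.79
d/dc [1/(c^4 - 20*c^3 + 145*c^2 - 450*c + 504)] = 2*(-2*c^3 + 30*c^2 - 145*c + 225)/(c^4 - 20*c^3 + 145*c^2 - 450*c + 504)^2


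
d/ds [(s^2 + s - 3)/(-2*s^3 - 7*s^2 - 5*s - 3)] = 2*(s^4 + 2*s^3 - 8*s^2 - 24*s - 9)/(4*s^6 + 28*s^5 + 69*s^4 + 82*s^3 + 67*s^2 + 30*s + 9)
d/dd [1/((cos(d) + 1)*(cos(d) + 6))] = (2*cos(d) + 7)*sin(d)/((cos(d) + 1)^2*(cos(d) + 6)^2)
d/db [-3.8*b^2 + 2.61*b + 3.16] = 2.61 - 7.6*b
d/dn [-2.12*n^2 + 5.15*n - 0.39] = 5.15 - 4.24*n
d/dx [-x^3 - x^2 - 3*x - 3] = -3*x^2 - 2*x - 3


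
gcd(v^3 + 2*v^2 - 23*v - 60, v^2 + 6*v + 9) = v + 3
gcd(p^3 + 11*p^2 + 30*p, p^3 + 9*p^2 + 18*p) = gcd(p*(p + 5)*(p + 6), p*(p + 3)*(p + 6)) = p^2 + 6*p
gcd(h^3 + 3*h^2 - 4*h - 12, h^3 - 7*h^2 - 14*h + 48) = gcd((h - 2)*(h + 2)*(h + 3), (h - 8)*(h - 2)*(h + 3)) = h^2 + h - 6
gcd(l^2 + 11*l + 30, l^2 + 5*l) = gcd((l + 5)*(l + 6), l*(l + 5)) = l + 5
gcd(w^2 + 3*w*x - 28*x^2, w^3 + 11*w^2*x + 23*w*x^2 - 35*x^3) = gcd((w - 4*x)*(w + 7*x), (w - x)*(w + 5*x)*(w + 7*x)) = w + 7*x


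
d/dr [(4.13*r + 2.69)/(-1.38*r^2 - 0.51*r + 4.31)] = (5.6994*r^2 + 7.4244*r + 19.1722)/(1.9044*r^4 + 1.4076*r^3 - 11.6355*r^2 - 4.3962*r + 18.5761)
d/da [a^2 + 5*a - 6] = 2*a + 5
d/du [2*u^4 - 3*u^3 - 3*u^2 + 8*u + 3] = 8*u^3 - 9*u^2 - 6*u + 8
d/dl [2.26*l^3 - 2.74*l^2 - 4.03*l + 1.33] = 6.78*l^2 - 5.48*l - 4.03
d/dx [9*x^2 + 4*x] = 18*x + 4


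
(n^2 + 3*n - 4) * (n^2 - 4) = n^4 + 3*n^3 - 8*n^2 - 12*n + 16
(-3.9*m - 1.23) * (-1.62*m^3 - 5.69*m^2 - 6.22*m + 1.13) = 6.318*m^4 + 24.1836*m^3 + 31.2567*m^2 + 3.2436*m - 1.3899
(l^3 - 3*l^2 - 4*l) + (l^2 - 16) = l^3 - 2*l^2 - 4*l - 16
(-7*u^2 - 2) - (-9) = 7 - 7*u^2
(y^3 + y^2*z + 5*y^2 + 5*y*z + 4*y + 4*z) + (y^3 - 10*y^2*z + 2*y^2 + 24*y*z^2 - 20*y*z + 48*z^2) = 2*y^3 - 9*y^2*z + 7*y^2 + 24*y*z^2 - 15*y*z + 4*y + 48*z^2 + 4*z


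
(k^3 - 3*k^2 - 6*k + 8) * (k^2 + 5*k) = k^5 + 2*k^4 - 21*k^3 - 22*k^2 + 40*k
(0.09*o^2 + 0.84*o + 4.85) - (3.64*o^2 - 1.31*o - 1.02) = -3.55*o^2 + 2.15*o + 5.87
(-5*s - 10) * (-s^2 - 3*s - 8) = 5*s^3 + 25*s^2 + 70*s + 80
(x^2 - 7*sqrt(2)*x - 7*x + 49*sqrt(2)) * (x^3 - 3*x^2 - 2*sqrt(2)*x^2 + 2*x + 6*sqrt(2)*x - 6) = x^5 - 9*sqrt(2)*x^4 - 10*x^4 + 51*x^3 + 90*sqrt(2)*x^3 - 300*x^2 - 203*sqrt(2)*x^2 + 140*sqrt(2)*x + 630*x - 294*sqrt(2)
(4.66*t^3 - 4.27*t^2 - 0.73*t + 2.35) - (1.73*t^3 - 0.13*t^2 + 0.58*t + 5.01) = 2.93*t^3 - 4.14*t^2 - 1.31*t - 2.66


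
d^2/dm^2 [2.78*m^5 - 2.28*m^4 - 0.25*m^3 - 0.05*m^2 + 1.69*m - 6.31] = 55.6*m^3 - 27.36*m^2 - 1.5*m - 0.1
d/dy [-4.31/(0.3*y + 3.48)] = 1.293/(0.3*y + 3.48)^2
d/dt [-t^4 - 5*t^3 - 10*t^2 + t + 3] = -4*t^3 - 15*t^2 - 20*t + 1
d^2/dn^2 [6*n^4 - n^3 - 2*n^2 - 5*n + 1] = 72*n^2 - 6*n - 4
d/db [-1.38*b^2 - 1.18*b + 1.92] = -2.76*b - 1.18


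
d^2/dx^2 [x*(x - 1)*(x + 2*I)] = 6*x - 2 + 4*I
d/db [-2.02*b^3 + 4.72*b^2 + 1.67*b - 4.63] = -6.06*b^2 + 9.44*b + 1.67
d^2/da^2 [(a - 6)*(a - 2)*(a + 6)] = 6*a - 4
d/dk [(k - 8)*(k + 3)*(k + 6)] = 3*k^2 + 2*k - 54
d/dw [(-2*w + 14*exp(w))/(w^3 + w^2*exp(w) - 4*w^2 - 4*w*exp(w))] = 2*(w*(7*exp(w) - 1)*(w^2 + w*exp(w) - 4*w - 4*exp(w)) - (w - 7*exp(w))*(-w^2*exp(w) - 3*w^2 + 2*w*exp(w) + 8*w + 4*exp(w)))/(w^2*(w^2 + w*exp(w) - 4*w - 4*exp(w))^2)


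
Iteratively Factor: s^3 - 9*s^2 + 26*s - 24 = (s - 2)*(s^2 - 7*s + 12) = (s - 4)*(s - 2)*(s - 3)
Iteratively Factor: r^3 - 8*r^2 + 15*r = (r - 3)*(r^2 - 5*r) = r*(r - 3)*(r - 5)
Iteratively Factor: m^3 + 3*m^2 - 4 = (m + 2)*(m^2 + m - 2) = (m + 2)^2*(m - 1)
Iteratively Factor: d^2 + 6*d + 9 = (d + 3)*(d + 3)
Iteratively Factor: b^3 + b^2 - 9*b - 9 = (b + 1)*(b^2 - 9) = (b + 1)*(b + 3)*(b - 3)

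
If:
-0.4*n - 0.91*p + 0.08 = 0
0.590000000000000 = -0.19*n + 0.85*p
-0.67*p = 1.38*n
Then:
No Solution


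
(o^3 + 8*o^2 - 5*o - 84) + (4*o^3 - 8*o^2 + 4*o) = 5*o^3 - o - 84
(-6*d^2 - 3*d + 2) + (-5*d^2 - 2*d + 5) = -11*d^2 - 5*d + 7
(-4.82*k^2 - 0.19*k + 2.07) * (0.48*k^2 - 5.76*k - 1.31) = -2.3136*k^4 + 27.672*k^3 + 8.4022*k^2 - 11.6743*k - 2.7117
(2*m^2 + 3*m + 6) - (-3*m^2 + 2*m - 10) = 5*m^2 + m + 16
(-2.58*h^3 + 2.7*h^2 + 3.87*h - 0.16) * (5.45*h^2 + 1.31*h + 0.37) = -14.061*h^5 + 11.3352*h^4 + 23.6739*h^3 + 5.1967*h^2 + 1.2223*h - 0.0592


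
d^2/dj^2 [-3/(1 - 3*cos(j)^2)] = 18*(-6*sin(j)^4 + 5*sin(j)^2 + 2)/(3*cos(j)^2 - 1)^3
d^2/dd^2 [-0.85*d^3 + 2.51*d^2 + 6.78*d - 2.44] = 5.02 - 5.1*d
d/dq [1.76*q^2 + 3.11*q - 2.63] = 3.52*q + 3.11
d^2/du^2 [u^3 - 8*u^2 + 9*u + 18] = 6*u - 16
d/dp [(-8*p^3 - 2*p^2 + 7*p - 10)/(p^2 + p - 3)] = (-8*p^4 - 16*p^3 + 63*p^2 + 32*p - 11)/(p^4 + 2*p^3 - 5*p^2 - 6*p + 9)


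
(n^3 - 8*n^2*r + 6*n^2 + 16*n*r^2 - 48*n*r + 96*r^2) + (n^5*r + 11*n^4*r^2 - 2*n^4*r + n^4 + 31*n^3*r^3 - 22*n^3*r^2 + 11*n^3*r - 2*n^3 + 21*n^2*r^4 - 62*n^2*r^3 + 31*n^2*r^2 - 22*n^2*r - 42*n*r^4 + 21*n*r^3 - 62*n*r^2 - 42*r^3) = n^5*r + 11*n^4*r^2 - 2*n^4*r + n^4 + 31*n^3*r^3 - 22*n^3*r^2 + 11*n^3*r - n^3 + 21*n^2*r^4 - 62*n^2*r^3 + 31*n^2*r^2 - 30*n^2*r + 6*n^2 - 42*n*r^4 + 21*n*r^3 - 46*n*r^2 - 48*n*r - 42*r^3 + 96*r^2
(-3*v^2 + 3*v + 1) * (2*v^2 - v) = -6*v^4 + 9*v^3 - v^2 - v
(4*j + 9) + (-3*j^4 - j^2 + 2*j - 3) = -3*j^4 - j^2 + 6*j + 6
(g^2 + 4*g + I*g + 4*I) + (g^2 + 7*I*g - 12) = 2*g^2 + 4*g + 8*I*g - 12 + 4*I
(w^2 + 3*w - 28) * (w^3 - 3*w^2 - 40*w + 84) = w^5 - 77*w^3 + 48*w^2 + 1372*w - 2352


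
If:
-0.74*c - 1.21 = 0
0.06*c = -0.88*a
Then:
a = 0.11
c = -1.64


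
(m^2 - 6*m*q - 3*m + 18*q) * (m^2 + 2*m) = m^4 - 6*m^3*q - m^3 + 6*m^2*q - 6*m^2 + 36*m*q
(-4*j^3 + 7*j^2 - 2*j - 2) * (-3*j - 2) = 12*j^4 - 13*j^3 - 8*j^2 + 10*j + 4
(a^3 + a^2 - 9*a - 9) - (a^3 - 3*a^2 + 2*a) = 4*a^2 - 11*a - 9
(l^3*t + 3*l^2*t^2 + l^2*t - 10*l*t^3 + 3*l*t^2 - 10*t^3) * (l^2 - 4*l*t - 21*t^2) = l^5*t - l^4*t^2 + l^4*t - 43*l^3*t^3 - l^3*t^2 - 23*l^2*t^4 - 43*l^2*t^3 + 210*l*t^5 - 23*l*t^4 + 210*t^5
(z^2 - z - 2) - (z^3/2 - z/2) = -z^3/2 + z^2 - z/2 - 2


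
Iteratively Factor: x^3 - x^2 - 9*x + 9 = (x - 3)*(x^2 + 2*x - 3) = (x - 3)*(x - 1)*(x + 3)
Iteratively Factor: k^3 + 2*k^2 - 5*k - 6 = (k + 3)*(k^2 - k - 2) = (k - 2)*(k + 3)*(k + 1)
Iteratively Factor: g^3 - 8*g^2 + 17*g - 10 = (g - 1)*(g^2 - 7*g + 10) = (g - 2)*(g - 1)*(g - 5)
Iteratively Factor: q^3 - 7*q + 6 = (q - 1)*(q^2 + q - 6) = (q - 2)*(q - 1)*(q + 3)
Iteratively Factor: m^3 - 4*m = (m - 2)*(m^2 + 2*m) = (m - 2)*(m + 2)*(m)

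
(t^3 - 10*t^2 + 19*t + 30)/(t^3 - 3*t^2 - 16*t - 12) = (t - 5)/(t + 2)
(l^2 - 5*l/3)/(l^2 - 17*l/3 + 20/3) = l/(l - 4)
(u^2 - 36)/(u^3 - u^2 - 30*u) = (u + 6)/(u*(u + 5))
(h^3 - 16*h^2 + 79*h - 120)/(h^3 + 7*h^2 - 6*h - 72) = (h^2 - 13*h + 40)/(h^2 + 10*h + 24)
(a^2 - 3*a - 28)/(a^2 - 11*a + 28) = (a + 4)/(a - 4)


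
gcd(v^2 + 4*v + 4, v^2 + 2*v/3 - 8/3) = v + 2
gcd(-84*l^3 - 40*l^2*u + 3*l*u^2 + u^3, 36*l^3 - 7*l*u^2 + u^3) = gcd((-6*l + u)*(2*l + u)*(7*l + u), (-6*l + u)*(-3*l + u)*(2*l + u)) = -12*l^2 - 4*l*u + u^2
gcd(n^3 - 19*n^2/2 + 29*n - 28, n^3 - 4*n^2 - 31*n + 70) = n - 2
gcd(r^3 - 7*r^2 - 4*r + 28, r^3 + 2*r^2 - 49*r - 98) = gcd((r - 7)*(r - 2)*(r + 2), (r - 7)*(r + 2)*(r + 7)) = r^2 - 5*r - 14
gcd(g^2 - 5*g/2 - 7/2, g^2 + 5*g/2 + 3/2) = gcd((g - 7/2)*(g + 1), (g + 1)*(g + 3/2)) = g + 1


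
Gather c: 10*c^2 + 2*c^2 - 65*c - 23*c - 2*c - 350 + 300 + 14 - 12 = 12*c^2 - 90*c - 48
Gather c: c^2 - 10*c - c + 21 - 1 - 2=c^2 - 11*c + 18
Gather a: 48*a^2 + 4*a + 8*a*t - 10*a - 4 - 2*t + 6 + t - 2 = 48*a^2 + a*(8*t - 6) - t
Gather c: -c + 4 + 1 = 5 - c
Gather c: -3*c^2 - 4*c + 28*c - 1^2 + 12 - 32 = -3*c^2 + 24*c - 21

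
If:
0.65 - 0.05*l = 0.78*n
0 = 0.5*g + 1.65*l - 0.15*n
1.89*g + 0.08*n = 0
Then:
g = -0.04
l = 0.09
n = 0.83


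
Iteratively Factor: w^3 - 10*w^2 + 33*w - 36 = (w - 3)*(w^2 - 7*w + 12) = (w - 4)*(w - 3)*(w - 3)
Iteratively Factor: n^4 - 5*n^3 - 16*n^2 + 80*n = (n - 4)*(n^3 - n^2 - 20*n) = (n - 4)*(n + 4)*(n^2 - 5*n) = n*(n - 4)*(n + 4)*(n - 5)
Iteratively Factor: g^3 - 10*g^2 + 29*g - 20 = (g - 5)*(g^2 - 5*g + 4) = (g - 5)*(g - 1)*(g - 4)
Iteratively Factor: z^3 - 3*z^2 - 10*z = (z)*(z^2 - 3*z - 10) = z*(z - 5)*(z + 2)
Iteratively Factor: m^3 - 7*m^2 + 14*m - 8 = (m - 1)*(m^2 - 6*m + 8) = (m - 2)*(m - 1)*(m - 4)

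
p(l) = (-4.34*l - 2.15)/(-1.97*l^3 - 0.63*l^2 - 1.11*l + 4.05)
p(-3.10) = 0.19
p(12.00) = 0.02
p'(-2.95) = 0.11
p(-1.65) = 0.38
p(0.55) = -1.55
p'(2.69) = -0.27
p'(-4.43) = 0.04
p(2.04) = 0.63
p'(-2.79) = 0.12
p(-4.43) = 0.10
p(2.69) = 0.33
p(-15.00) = 0.01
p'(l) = (-4.34*l - 2.15)*(5.91*l^2 + 1.26*l + 1.11)/(-1.97*l^3 - 0.63*l^2 - 1.11*l + 4.05)^2 - 4.34/(-1.97*l^3 - 0.63*l^2 - 1.11*l + 4.05)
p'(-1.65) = 0.11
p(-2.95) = 0.20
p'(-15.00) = 0.00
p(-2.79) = 0.22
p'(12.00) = -0.00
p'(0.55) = -3.39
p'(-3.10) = 0.10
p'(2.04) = -0.76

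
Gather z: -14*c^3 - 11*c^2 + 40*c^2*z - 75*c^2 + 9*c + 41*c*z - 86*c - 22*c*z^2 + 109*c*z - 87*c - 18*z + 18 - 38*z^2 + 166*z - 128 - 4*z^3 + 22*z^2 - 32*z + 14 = -14*c^3 - 86*c^2 - 164*c - 4*z^3 + z^2*(-22*c - 16) + z*(40*c^2 + 150*c + 116) - 96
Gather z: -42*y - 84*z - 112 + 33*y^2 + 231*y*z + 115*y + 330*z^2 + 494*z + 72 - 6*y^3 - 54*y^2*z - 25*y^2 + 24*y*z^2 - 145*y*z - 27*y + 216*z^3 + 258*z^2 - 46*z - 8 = -6*y^3 + 8*y^2 + 46*y + 216*z^3 + z^2*(24*y + 588) + z*(-54*y^2 + 86*y + 364) - 48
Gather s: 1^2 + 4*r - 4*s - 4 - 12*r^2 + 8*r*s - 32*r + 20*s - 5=-12*r^2 - 28*r + s*(8*r + 16) - 8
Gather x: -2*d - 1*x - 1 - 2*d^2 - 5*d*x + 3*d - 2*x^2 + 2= -2*d^2 + d - 2*x^2 + x*(-5*d - 1) + 1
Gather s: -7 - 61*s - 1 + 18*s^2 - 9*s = 18*s^2 - 70*s - 8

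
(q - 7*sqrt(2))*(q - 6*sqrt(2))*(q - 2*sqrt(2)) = q^3 - 15*sqrt(2)*q^2 + 136*q - 168*sqrt(2)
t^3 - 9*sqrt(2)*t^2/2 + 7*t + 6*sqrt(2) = (t - 3*sqrt(2))*(t - 2*sqrt(2))*(t + sqrt(2)/2)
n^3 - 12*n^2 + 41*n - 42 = (n - 7)*(n - 3)*(n - 2)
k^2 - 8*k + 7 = (k - 7)*(k - 1)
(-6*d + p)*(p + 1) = -6*d*p - 6*d + p^2 + p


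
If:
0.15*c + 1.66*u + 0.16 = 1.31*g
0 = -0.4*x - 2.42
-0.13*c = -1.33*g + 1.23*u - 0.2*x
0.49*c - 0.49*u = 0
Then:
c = 2.19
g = 3.15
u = 2.19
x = -6.05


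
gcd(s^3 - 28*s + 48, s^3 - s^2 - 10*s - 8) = s - 4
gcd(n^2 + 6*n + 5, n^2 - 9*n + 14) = 1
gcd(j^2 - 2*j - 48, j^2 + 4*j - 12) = j + 6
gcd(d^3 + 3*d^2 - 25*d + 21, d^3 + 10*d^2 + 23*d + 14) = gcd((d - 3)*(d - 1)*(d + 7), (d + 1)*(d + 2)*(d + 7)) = d + 7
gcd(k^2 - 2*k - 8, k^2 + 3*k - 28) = k - 4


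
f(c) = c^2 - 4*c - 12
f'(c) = 2*c - 4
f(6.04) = 0.32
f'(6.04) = 8.08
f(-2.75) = 6.56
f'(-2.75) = -9.50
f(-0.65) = -8.98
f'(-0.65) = -5.30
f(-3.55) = 14.80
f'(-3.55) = -11.10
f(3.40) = -14.04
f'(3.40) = 2.80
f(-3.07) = 9.70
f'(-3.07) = -10.14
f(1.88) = -15.99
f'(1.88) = -0.24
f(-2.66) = 5.72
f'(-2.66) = -9.32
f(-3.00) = 9.00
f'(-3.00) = -10.00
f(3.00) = -15.00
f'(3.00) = 2.00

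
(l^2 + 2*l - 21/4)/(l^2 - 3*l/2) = (l + 7/2)/l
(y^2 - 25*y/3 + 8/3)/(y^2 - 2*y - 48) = (y - 1/3)/(y + 6)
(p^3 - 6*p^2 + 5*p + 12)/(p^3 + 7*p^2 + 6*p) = (p^2 - 7*p + 12)/(p*(p + 6))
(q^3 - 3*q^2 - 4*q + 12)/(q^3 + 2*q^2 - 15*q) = (q^2 - 4)/(q*(q + 5))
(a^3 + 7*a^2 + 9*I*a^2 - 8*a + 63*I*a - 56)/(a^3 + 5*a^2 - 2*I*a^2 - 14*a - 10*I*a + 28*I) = (a^2 + 9*I*a - 8)/(a^2 - 2*a*(1 + I) + 4*I)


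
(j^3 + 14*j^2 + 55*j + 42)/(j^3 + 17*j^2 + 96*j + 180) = (j^2 + 8*j + 7)/(j^2 + 11*j + 30)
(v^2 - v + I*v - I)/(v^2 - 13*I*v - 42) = (-v^2 + v - I*v + I)/(-v^2 + 13*I*v + 42)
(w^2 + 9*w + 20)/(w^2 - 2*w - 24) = (w + 5)/(w - 6)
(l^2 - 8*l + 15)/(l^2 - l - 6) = (l - 5)/(l + 2)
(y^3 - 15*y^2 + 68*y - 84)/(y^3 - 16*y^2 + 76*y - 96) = (y - 7)/(y - 8)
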